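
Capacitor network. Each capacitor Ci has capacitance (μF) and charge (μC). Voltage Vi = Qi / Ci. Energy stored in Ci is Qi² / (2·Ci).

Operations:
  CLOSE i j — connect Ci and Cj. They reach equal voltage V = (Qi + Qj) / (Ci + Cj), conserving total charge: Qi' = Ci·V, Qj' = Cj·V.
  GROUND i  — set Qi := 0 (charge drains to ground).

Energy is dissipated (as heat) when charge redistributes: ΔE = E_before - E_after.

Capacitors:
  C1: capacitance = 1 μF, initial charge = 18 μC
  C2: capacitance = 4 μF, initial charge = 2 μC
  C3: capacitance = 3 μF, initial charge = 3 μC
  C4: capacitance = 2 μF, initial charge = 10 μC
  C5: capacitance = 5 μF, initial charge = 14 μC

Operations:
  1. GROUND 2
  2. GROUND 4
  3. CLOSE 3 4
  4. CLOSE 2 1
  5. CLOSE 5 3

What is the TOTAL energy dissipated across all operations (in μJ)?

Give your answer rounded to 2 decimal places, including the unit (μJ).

Initial: C1(1μF, Q=18μC, V=18.00V), C2(4μF, Q=2μC, V=0.50V), C3(3μF, Q=3μC, V=1.00V), C4(2μF, Q=10μC, V=5.00V), C5(5μF, Q=14μC, V=2.80V)
Op 1: GROUND 2: Q2=0; energy lost=0.500
Op 2: GROUND 4: Q4=0; energy lost=25.000
Op 3: CLOSE 3-4: Q_total=3.00, C_total=5.00, V=0.60; Q3=1.80, Q4=1.20; dissipated=0.600
Op 4: CLOSE 2-1: Q_total=18.00, C_total=5.00, V=3.60; Q2=14.40, Q1=3.60; dissipated=129.600
Op 5: CLOSE 5-3: Q_total=15.80, C_total=8.00, V=1.98; Q5=9.88, Q3=5.92; dissipated=4.537
Total dissipated: 160.238 μJ

Answer: 160.24 μJ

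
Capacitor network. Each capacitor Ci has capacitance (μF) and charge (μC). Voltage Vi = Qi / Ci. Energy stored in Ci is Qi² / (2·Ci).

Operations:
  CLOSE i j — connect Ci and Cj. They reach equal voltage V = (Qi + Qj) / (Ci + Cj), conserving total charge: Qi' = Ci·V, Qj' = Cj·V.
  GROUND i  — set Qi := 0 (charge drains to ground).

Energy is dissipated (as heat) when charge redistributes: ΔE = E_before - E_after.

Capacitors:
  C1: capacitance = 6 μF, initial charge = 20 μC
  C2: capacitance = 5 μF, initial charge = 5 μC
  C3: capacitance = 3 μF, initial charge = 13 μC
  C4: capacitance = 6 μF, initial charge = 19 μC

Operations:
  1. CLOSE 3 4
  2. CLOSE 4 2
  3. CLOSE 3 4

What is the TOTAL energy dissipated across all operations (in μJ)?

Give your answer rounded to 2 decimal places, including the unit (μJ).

Initial: C1(6μF, Q=20μC, V=3.33V), C2(5μF, Q=5μC, V=1.00V), C3(3μF, Q=13μC, V=4.33V), C4(6μF, Q=19μC, V=3.17V)
Op 1: CLOSE 3-4: Q_total=32.00, C_total=9.00, V=3.56; Q3=10.67, Q4=21.33; dissipated=1.361
Op 2: CLOSE 4-2: Q_total=26.33, C_total=11.00, V=2.39; Q4=14.36, Q2=11.97; dissipated=8.906
Op 3: CLOSE 3-4: Q_total=25.03, C_total=9.00, V=2.78; Q3=8.34, Q4=16.69; dissipated=1.349
Total dissipated: 11.616 μJ

Answer: 11.62 μJ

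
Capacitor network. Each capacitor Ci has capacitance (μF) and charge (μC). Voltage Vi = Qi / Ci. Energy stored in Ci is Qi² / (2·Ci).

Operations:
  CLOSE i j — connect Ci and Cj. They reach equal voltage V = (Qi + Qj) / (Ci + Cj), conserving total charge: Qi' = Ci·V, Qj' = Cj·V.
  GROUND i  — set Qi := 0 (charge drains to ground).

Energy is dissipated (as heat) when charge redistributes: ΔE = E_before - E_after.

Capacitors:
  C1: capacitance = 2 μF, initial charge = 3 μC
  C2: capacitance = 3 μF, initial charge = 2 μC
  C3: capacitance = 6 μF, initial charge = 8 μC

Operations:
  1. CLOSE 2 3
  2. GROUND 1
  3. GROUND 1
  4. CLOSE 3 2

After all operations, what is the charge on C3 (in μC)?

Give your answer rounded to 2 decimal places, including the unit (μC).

Answer: 6.67 μC

Derivation:
Initial: C1(2μF, Q=3μC, V=1.50V), C2(3μF, Q=2μC, V=0.67V), C3(6μF, Q=8μC, V=1.33V)
Op 1: CLOSE 2-3: Q_total=10.00, C_total=9.00, V=1.11; Q2=3.33, Q3=6.67; dissipated=0.444
Op 2: GROUND 1: Q1=0; energy lost=2.250
Op 3: GROUND 1: Q1=0; energy lost=0.000
Op 4: CLOSE 3-2: Q_total=10.00, C_total=9.00, V=1.11; Q3=6.67, Q2=3.33; dissipated=0.000
Final charges: Q1=0.00, Q2=3.33, Q3=6.67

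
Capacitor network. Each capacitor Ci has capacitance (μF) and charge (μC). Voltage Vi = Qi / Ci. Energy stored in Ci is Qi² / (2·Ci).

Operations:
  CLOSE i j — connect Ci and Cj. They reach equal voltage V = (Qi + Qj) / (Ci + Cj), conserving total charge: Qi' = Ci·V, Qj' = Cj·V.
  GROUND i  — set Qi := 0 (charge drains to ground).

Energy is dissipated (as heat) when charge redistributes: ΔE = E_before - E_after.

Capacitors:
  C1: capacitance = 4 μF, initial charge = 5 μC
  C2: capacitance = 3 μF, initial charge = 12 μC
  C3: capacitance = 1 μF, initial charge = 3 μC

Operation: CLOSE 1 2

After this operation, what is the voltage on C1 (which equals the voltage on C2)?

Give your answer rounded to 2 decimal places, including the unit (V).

Initial: C1(4μF, Q=5μC, V=1.25V), C2(3μF, Q=12μC, V=4.00V), C3(1μF, Q=3μC, V=3.00V)
Op 1: CLOSE 1-2: Q_total=17.00, C_total=7.00, V=2.43; Q1=9.71, Q2=7.29; dissipated=6.482

Answer: 2.43 V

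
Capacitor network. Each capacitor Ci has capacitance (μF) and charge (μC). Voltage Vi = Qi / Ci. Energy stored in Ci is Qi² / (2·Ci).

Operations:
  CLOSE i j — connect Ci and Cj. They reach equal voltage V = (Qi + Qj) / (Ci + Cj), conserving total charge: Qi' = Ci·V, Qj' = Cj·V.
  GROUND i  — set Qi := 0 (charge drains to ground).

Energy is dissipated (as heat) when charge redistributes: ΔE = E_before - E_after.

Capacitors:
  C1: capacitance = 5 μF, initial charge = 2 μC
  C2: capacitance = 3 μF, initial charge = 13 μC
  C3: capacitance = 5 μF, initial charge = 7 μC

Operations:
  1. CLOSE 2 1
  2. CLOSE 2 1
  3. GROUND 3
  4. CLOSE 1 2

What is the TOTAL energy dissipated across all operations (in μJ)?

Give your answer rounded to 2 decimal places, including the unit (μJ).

Initial: C1(5μF, Q=2μC, V=0.40V), C2(3μF, Q=13μC, V=4.33V), C3(5μF, Q=7μC, V=1.40V)
Op 1: CLOSE 2-1: Q_total=15.00, C_total=8.00, V=1.88; Q2=5.62, Q1=9.38; dissipated=14.504
Op 2: CLOSE 2-1: Q_total=15.00, C_total=8.00, V=1.88; Q2=5.62, Q1=9.38; dissipated=0.000
Op 3: GROUND 3: Q3=0; energy lost=4.900
Op 4: CLOSE 1-2: Q_total=15.00, C_total=8.00, V=1.88; Q1=9.38, Q2=5.62; dissipated=0.000
Total dissipated: 19.404 μJ

Answer: 19.40 μJ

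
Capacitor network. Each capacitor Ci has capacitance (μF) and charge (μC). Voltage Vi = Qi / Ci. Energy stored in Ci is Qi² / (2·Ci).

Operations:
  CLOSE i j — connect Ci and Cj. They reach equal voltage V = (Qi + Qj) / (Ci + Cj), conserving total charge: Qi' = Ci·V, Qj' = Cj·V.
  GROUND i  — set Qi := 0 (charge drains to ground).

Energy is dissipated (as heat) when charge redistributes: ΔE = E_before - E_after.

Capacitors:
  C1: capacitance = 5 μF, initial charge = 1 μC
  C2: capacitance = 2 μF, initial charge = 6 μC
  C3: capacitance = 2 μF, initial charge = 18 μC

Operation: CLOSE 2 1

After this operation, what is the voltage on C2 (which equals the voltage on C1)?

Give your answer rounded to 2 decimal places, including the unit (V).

Answer: 1.00 V

Derivation:
Initial: C1(5μF, Q=1μC, V=0.20V), C2(2μF, Q=6μC, V=3.00V), C3(2μF, Q=18μC, V=9.00V)
Op 1: CLOSE 2-1: Q_total=7.00, C_total=7.00, V=1.00; Q2=2.00, Q1=5.00; dissipated=5.600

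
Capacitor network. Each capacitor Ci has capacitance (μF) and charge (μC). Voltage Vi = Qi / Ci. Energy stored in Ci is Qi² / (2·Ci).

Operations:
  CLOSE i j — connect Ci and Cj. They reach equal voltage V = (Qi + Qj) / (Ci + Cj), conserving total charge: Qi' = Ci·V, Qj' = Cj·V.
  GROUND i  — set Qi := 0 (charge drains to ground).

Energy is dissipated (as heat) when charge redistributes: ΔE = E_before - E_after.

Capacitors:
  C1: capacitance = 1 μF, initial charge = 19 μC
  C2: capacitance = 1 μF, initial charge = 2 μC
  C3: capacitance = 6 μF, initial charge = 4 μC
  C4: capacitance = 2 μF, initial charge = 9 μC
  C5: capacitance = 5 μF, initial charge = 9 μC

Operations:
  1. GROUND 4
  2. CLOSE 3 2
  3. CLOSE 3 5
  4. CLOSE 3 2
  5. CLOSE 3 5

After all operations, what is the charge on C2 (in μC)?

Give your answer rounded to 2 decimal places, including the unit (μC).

Answer: 1.22 μC

Derivation:
Initial: C1(1μF, Q=19μC, V=19.00V), C2(1μF, Q=2μC, V=2.00V), C3(6μF, Q=4μC, V=0.67V), C4(2μF, Q=9μC, V=4.50V), C5(5μF, Q=9μC, V=1.80V)
Op 1: GROUND 4: Q4=0; energy lost=20.250
Op 2: CLOSE 3-2: Q_total=6.00, C_total=7.00, V=0.86; Q3=5.14, Q2=0.86; dissipated=0.762
Op 3: CLOSE 3-5: Q_total=14.14, C_total=11.00, V=1.29; Q3=7.71, Q5=6.43; dissipated=1.212
Op 4: CLOSE 3-2: Q_total=8.57, C_total=7.00, V=1.22; Q3=7.35, Q2=1.22; dissipated=0.079
Op 5: CLOSE 3-5: Q_total=13.78, C_total=11.00, V=1.25; Q3=7.51, Q5=6.26; dissipated=0.005
Final charges: Q1=19.00, Q2=1.22, Q3=7.51, Q4=0.00, Q5=6.26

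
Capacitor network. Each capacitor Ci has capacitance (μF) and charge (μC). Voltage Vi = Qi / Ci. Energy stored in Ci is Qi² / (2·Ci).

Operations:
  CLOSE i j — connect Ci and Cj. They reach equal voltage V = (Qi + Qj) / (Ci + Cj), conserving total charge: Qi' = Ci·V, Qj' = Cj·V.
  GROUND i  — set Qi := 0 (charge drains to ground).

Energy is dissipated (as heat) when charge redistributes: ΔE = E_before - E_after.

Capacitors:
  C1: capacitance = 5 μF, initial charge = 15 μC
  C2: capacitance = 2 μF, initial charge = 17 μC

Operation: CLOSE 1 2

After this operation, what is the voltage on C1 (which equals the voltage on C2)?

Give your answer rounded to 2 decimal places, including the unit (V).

Answer: 4.57 V

Derivation:
Initial: C1(5μF, Q=15μC, V=3.00V), C2(2μF, Q=17μC, V=8.50V)
Op 1: CLOSE 1-2: Q_total=32.00, C_total=7.00, V=4.57; Q1=22.86, Q2=9.14; dissipated=21.607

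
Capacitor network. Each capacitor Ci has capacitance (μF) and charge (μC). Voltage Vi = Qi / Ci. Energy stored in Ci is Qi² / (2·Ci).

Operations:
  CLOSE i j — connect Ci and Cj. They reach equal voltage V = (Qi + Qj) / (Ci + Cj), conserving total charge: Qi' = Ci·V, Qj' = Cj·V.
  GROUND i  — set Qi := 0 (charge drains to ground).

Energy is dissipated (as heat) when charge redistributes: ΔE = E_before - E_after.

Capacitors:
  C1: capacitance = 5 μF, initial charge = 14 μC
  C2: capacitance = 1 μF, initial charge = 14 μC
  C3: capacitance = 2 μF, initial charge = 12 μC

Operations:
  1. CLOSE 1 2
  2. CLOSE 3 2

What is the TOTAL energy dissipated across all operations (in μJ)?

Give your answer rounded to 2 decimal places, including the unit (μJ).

Answer: 52.86 μJ

Derivation:
Initial: C1(5μF, Q=14μC, V=2.80V), C2(1μF, Q=14μC, V=14.00V), C3(2μF, Q=12μC, V=6.00V)
Op 1: CLOSE 1-2: Q_total=28.00, C_total=6.00, V=4.67; Q1=23.33, Q2=4.67; dissipated=52.267
Op 2: CLOSE 3-2: Q_total=16.67, C_total=3.00, V=5.56; Q3=11.11, Q2=5.56; dissipated=0.593
Total dissipated: 52.859 μJ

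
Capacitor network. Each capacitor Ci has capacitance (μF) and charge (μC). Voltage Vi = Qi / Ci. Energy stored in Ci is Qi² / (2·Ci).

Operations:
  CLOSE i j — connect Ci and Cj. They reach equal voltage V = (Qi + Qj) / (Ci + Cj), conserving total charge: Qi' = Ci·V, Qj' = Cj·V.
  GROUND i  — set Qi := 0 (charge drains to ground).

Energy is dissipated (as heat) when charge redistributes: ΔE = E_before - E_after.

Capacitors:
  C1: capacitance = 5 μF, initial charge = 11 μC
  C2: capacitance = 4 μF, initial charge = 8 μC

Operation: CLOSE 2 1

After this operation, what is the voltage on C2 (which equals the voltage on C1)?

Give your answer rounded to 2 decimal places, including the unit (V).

Answer: 2.11 V

Derivation:
Initial: C1(5μF, Q=11μC, V=2.20V), C2(4μF, Q=8μC, V=2.00V)
Op 1: CLOSE 2-1: Q_total=19.00, C_total=9.00, V=2.11; Q2=8.44, Q1=10.56; dissipated=0.044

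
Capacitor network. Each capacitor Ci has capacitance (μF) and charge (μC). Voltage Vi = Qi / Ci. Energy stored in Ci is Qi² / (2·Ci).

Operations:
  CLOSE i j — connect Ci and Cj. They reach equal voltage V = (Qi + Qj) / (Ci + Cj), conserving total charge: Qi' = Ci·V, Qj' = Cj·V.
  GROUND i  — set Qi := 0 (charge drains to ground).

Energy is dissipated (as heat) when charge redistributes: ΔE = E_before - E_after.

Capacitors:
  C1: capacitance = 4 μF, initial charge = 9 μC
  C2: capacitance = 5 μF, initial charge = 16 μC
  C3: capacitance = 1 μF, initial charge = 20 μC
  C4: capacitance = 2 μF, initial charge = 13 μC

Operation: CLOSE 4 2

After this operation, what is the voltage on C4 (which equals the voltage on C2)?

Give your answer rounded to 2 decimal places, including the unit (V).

Answer: 4.14 V

Derivation:
Initial: C1(4μF, Q=9μC, V=2.25V), C2(5μF, Q=16μC, V=3.20V), C3(1μF, Q=20μC, V=20.00V), C4(2μF, Q=13μC, V=6.50V)
Op 1: CLOSE 4-2: Q_total=29.00, C_total=7.00, V=4.14; Q4=8.29, Q2=20.71; dissipated=7.779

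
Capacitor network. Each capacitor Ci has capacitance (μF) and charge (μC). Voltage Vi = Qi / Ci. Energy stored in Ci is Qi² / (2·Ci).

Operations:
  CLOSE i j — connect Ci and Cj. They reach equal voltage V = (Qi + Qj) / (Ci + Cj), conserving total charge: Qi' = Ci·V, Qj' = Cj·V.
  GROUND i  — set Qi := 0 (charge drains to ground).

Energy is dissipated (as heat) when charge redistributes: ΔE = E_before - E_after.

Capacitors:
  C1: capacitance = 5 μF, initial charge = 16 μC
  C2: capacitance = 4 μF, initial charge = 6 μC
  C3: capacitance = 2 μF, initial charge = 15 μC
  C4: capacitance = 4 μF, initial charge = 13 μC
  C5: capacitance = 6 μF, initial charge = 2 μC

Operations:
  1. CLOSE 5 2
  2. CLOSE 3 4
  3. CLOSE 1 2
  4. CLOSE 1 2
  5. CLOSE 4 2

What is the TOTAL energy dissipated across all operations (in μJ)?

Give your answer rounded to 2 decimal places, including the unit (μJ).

Initial: C1(5μF, Q=16μC, V=3.20V), C2(4μF, Q=6μC, V=1.50V), C3(2μF, Q=15μC, V=7.50V), C4(4μF, Q=13μC, V=3.25V), C5(6μF, Q=2μC, V=0.33V)
Op 1: CLOSE 5-2: Q_total=8.00, C_total=10.00, V=0.80; Q5=4.80, Q2=3.20; dissipated=1.633
Op 2: CLOSE 3-4: Q_total=28.00, C_total=6.00, V=4.67; Q3=9.33, Q4=18.67; dissipated=12.042
Op 3: CLOSE 1-2: Q_total=19.20, C_total=9.00, V=2.13; Q1=10.67, Q2=8.53; dissipated=6.400
Op 4: CLOSE 1-2: Q_total=19.20, C_total=9.00, V=2.13; Q1=10.67, Q2=8.53; dissipated=0.000
Op 5: CLOSE 4-2: Q_total=27.20, C_total=8.00, V=3.40; Q4=13.60, Q2=13.60; dissipated=6.418
Total dissipated: 26.493 μJ

Answer: 26.49 μJ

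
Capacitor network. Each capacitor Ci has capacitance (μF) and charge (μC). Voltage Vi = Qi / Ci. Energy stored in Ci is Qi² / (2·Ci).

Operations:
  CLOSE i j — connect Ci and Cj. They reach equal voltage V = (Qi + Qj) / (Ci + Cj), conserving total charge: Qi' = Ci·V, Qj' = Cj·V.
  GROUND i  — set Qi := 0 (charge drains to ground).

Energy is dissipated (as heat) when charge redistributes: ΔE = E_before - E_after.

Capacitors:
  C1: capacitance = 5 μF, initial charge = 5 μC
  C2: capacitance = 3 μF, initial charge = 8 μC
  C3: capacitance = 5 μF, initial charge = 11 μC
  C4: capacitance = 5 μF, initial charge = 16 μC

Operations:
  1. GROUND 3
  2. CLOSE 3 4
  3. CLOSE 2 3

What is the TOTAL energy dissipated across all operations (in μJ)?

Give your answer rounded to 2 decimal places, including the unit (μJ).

Initial: C1(5μF, Q=5μC, V=1.00V), C2(3μF, Q=8μC, V=2.67V), C3(5μF, Q=11μC, V=2.20V), C4(5μF, Q=16μC, V=3.20V)
Op 1: GROUND 3: Q3=0; energy lost=12.100
Op 2: CLOSE 3-4: Q_total=16.00, C_total=10.00, V=1.60; Q3=8.00, Q4=8.00; dissipated=12.800
Op 3: CLOSE 2-3: Q_total=16.00, C_total=8.00, V=2.00; Q2=6.00, Q3=10.00; dissipated=1.067
Total dissipated: 25.967 μJ

Answer: 25.97 μJ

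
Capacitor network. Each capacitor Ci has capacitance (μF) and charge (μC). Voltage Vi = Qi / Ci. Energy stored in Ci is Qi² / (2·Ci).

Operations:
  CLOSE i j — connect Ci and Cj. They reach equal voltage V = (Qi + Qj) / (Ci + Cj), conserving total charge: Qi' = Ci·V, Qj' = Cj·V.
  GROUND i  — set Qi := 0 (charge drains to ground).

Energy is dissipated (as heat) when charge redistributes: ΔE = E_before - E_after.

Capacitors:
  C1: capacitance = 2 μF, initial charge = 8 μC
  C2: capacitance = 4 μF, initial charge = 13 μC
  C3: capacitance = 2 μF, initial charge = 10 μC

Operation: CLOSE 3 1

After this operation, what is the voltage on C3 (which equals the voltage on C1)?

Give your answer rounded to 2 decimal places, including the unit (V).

Initial: C1(2μF, Q=8μC, V=4.00V), C2(4μF, Q=13μC, V=3.25V), C3(2μF, Q=10μC, V=5.00V)
Op 1: CLOSE 3-1: Q_total=18.00, C_total=4.00, V=4.50; Q3=9.00, Q1=9.00; dissipated=0.500

Answer: 4.50 V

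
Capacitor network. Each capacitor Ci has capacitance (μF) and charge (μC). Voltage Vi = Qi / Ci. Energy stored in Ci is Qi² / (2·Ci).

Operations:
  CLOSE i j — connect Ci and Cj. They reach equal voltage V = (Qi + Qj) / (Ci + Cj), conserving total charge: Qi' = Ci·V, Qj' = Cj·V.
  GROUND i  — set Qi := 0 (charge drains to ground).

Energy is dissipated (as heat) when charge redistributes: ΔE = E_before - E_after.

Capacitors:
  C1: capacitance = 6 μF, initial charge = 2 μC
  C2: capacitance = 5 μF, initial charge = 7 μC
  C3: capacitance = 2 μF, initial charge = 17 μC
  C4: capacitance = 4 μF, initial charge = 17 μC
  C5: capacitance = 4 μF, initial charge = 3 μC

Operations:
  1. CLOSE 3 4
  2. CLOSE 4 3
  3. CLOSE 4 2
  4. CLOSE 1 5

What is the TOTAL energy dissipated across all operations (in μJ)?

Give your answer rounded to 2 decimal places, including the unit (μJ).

Initial: C1(6μF, Q=2μC, V=0.33V), C2(5μF, Q=7μC, V=1.40V), C3(2μF, Q=17μC, V=8.50V), C4(4μF, Q=17μC, V=4.25V), C5(4μF, Q=3μC, V=0.75V)
Op 1: CLOSE 3-4: Q_total=34.00, C_total=6.00, V=5.67; Q3=11.33, Q4=22.67; dissipated=12.042
Op 2: CLOSE 4-3: Q_total=34.00, C_total=6.00, V=5.67; Q4=22.67, Q3=11.33; dissipated=0.000
Op 3: CLOSE 4-2: Q_total=29.67, C_total=9.00, V=3.30; Q4=13.19, Q2=16.48; dissipated=20.227
Op 4: CLOSE 1-5: Q_total=5.00, C_total=10.00, V=0.50; Q1=3.00, Q5=2.00; dissipated=0.208
Total dissipated: 32.477 μJ

Answer: 32.48 μJ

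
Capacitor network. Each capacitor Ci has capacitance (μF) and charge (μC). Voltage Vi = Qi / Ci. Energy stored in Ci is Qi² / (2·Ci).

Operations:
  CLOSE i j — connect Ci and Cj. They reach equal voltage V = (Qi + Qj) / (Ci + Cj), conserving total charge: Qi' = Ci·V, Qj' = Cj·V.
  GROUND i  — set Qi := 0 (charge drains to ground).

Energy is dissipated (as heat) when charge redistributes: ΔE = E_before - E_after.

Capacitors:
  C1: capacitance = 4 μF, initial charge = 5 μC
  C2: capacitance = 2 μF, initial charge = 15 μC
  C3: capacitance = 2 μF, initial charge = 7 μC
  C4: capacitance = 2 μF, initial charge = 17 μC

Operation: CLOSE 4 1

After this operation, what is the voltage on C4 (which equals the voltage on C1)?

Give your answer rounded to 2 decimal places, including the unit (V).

Answer: 3.67 V

Derivation:
Initial: C1(4μF, Q=5μC, V=1.25V), C2(2μF, Q=15μC, V=7.50V), C3(2μF, Q=7μC, V=3.50V), C4(2μF, Q=17μC, V=8.50V)
Op 1: CLOSE 4-1: Q_total=22.00, C_total=6.00, V=3.67; Q4=7.33, Q1=14.67; dissipated=35.042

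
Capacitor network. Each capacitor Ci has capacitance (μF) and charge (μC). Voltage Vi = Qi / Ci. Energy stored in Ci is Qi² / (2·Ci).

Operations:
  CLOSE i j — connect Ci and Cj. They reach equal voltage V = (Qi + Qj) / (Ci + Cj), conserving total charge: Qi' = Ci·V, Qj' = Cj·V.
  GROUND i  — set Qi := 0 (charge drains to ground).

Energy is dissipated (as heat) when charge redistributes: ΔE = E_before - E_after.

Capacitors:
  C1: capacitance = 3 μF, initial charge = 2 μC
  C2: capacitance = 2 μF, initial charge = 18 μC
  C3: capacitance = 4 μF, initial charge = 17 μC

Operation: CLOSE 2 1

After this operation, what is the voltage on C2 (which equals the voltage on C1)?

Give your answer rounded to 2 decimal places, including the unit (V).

Answer: 4.00 V

Derivation:
Initial: C1(3μF, Q=2μC, V=0.67V), C2(2μF, Q=18μC, V=9.00V), C3(4μF, Q=17μC, V=4.25V)
Op 1: CLOSE 2-1: Q_total=20.00, C_total=5.00, V=4.00; Q2=8.00, Q1=12.00; dissipated=41.667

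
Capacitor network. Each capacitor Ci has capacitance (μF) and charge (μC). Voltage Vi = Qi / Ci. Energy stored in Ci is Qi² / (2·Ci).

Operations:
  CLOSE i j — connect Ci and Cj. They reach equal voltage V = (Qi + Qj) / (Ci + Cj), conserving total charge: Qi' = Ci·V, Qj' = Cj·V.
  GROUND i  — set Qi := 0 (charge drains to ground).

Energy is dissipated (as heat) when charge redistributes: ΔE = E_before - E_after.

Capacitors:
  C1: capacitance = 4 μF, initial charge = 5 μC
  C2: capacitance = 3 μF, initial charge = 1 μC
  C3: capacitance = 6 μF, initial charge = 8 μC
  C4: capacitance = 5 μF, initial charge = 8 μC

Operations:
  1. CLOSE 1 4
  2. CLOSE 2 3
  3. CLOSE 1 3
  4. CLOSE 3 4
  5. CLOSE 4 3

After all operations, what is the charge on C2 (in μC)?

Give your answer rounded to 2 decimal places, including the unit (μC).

Answer: 3.00 μC

Derivation:
Initial: C1(4μF, Q=5μC, V=1.25V), C2(3μF, Q=1μC, V=0.33V), C3(6μF, Q=8μC, V=1.33V), C4(5μF, Q=8μC, V=1.60V)
Op 1: CLOSE 1-4: Q_total=13.00, C_total=9.00, V=1.44; Q1=5.78, Q4=7.22; dissipated=0.136
Op 2: CLOSE 2-3: Q_total=9.00, C_total=9.00, V=1.00; Q2=3.00, Q3=6.00; dissipated=1.000
Op 3: CLOSE 1-3: Q_total=11.78, C_total=10.00, V=1.18; Q1=4.71, Q3=7.07; dissipated=0.237
Op 4: CLOSE 3-4: Q_total=14.29, C_total=11.00, V=1.30; Q3=7.79, Q4=6.49; dissipated=0.097
Op 5: CLOSE 4-3: Q_total=14.29, C_total=11.00, V=1.30; Q4=6.49, Q3=7.79; dissipated=0.000
Final charges: Q1=4.71, Q2=3.00, Q3=7.79, Q4=6.49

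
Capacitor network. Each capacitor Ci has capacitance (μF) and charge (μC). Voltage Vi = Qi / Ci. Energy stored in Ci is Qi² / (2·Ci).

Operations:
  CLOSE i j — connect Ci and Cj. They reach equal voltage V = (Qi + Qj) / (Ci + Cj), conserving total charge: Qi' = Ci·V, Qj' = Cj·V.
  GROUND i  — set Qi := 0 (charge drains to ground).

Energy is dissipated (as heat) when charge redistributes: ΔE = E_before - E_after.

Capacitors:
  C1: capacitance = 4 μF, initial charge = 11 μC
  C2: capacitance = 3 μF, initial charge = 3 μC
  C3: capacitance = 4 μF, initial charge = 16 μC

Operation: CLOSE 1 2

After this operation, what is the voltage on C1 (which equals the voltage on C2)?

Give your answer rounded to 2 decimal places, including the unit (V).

Initial: C1(4μF, Q=11μC, V=2.75V), C2(3μF, Q=3μC, V=1.00V), C3(4μF, Q=16μC, V=4.00V)
Op 1: CLOSE 1-2: Q_total=14.00, C_total=7.00, V=2.00; Q1=8.00, Q2=6.00; dissipated=2.625

Answer: 2.00 V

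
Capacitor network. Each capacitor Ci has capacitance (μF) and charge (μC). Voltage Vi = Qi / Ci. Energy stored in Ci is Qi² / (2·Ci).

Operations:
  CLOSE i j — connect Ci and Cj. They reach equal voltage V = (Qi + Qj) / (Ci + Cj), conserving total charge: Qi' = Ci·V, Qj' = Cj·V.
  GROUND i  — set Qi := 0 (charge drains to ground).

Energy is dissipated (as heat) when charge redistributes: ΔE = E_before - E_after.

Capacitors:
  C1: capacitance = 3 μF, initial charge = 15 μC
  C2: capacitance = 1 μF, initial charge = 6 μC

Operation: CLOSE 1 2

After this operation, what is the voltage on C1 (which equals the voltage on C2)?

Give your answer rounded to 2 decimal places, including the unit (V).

Initial: C1(3μF, Q=15μC, V=5.00V), C2(1μF, Q=6μC, V=6.00V)
Op 1: CLOSE 1-2: Q_total=21.00, C_total=4.00, V=5.25; Q1=15.75, Q2=5.25; dissipated=0.375

Answer: 5.25 V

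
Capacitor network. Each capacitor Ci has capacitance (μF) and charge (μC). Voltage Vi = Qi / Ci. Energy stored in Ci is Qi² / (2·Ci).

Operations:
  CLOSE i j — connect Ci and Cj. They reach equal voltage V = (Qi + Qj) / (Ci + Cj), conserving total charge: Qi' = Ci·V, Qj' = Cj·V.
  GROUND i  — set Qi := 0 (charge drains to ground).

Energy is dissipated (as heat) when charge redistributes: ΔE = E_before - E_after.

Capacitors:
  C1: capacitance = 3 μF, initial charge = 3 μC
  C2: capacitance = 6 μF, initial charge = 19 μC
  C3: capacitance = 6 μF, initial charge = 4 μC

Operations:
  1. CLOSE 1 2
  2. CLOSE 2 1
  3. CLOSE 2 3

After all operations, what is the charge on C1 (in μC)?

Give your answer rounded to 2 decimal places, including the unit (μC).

Answer: 7.33 μC

Derivation:
Initial: C1(3μF, Q=3μC, V=1.00V), C2(6μF, Q=19μC, V=3.17V), C3(6μF, Q=4μC, V=0.67V)
Op 1: CLOSE 1-2: Q_total=22.00, C_total=9.00, V=2.44; Q1=7.33, Q2=14.67; dissipated=4.694
Op 2: CLOSE 2-1: Q_total=22.00, C_total=9.00, V=2.44; Q2=14.67, Q1=7.33; dissipated=0.000
Op 3: CLOSE 2-3: Q_total=18.67, C_total=12.00, V=1.56; Q2=9.33, Q3=9.33; dissipated=4.741
Final charges: Q1=7.33, Q2=9.33, Q3=9.33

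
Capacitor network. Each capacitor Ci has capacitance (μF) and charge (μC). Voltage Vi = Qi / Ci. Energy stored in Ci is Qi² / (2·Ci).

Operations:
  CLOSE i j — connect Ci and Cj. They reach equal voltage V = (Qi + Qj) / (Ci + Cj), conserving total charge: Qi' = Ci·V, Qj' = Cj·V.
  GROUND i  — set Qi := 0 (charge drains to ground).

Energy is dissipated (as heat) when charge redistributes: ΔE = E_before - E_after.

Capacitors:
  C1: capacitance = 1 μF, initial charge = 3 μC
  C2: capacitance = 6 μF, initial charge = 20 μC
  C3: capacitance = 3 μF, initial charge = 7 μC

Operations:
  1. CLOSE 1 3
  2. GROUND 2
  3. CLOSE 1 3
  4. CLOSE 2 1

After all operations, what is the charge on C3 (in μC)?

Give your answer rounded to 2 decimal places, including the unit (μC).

Answer: 7.50 μC

Derivation:
Initial: C1(1μF, Q=3μC, V=3.00V), C2(6μF, Q=20μC, V=3.33V), C3(3μF, Q=7μC, V=2.33V)
Op 1: CLOSE 1-3: Q_total=10.00, C_total=4.00, V=2.50; Q1=2.50, Q3=7.50; dissipated=0.167
Op 2: GROUND 2: Q2=0; energy lost=33.333
Op 3: CLOSE 1-3: Q_total=10.00, C_total=4.00, V=2.50; Q1=2.50, Q3=7.50; dissipated=0.000
Op 4: CLOSE 2-1: Q_total=2.50, C_total=7.00, V=0.36; Q2=2.14, Q1=0.36; dissipated=2.679
Final charges: Q1=0.36, Q2=2.14, Q3=7.50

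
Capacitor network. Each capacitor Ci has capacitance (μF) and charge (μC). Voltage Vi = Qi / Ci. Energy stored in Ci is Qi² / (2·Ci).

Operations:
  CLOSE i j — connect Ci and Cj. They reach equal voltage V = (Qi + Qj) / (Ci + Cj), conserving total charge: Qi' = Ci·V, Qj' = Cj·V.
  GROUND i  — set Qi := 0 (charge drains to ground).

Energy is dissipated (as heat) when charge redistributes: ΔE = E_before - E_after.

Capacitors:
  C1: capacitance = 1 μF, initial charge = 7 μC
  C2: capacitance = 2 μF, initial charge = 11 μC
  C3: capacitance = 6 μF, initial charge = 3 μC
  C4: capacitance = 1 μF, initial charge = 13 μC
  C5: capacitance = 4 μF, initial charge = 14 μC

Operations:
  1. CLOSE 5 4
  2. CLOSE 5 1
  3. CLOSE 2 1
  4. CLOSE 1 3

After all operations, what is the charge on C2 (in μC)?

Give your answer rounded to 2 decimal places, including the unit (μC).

Answer: 11.15 μC

Derivation:
Initial: C1(1μF, Q=7μC, V=7.00V), C2(2μF, Q=11μC, V=5.50V), C3(6μF, Q=3μC, V=0.50V), C4(1μF, Q=13μC, V=13.00V), C5(4μF, Q=14μC, V=3.50V)
Op 1: CLOSE 5-4: Q_total=27.00, C_total=5.00, V=5.40; Q5=21.60, Q4=5.40; dissipated=36.100
Op 2: CLOSE 5-1: Q_total=28.60, C_total=5.00, V=5.72; Q5=22.88, Q1=5.72; dissipated=1.024
Op 3: CLOSE 2-1: Q_total=16.72, C_total=3.00, V=5.57; Q2=11.15, Q1=5.57; dissipated=0.016
Op 4: CLOSE 1-3: Q_total=8.57, C_total=7.00, V=1.22; Q1=1.22, Q3=7.35; dissipated=11.031
Final charges: Q1=1.22, Q2=11.15, Q3=7.35, Q4=5.40, Q5=22.88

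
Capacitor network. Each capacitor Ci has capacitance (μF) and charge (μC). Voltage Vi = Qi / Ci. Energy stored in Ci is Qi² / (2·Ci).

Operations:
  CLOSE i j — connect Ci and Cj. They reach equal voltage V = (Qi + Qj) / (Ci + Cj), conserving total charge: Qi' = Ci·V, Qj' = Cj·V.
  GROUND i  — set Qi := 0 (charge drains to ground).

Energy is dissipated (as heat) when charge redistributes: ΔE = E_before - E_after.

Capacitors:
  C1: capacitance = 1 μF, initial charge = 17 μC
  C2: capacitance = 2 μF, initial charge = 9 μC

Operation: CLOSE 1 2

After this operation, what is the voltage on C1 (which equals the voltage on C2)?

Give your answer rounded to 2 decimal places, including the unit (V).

Initial: C1(1μF, Q=17μC, V=17.00V), C2(2μF, Q=9μC, V=4.50V)
Op 1: CLOSE 1-2: Q_total=26.00, C_total=3.00, V=8.67; Q1=8.67, Q2=17.33; dissipated=52.083

Answer: 8.67 V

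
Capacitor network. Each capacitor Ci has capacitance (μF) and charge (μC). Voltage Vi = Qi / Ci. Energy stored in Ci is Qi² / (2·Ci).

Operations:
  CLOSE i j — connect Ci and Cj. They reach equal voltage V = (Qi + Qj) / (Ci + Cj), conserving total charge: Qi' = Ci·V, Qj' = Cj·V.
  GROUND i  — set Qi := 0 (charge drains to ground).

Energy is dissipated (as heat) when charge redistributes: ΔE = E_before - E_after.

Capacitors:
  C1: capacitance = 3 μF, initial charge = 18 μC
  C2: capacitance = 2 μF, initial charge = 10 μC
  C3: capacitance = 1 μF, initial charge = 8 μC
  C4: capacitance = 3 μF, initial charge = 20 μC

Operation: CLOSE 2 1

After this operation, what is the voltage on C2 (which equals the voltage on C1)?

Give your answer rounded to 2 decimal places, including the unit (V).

Answer: 5.60 V

Derivation:
Initial: C1(3μF, Q=18μC, V=6.00V), C2(2μF, Q=10μC, V=5.00V), C3(1μF, Q=8μC, V=8.00V), C4(3μF, Q=20μC, V=6.67V)
Op 1: CLOSE 2-1: Q_total=28.00, C_total=5.00, V=5.60; Q2=11.20, Q1=16.80; dissipated=0.600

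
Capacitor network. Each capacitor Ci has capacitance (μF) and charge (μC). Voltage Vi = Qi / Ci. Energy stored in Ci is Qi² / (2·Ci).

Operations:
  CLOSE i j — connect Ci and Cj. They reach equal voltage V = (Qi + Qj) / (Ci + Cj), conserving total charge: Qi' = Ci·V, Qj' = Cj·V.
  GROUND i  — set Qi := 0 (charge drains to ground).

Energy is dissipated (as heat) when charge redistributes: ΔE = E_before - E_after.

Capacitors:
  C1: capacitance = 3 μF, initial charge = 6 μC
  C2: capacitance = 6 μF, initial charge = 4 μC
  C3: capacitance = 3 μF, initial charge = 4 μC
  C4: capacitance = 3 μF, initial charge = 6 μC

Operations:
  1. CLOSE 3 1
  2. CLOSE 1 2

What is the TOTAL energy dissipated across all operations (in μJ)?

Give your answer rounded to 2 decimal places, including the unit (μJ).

Answer: 1.33 μJ

Derivation:
Initial: C1(3μF, Q=6μC, V=2.00V), C2(6μF, Q=4μC, V=0.67V), C3(3μF, Q=4μC, V=1.33V), C4(3μF, Q=6μC, V=2.00V)
Op 1: CLOSE 3-1: Q_total=10.00, C_total=6.00, V=1.67; Q3=5.00, Q1=5.00; dissipated=0.333
Op 2: CLOSE 1-2: Q_total=9.00, C_total=9.00, V=1.00; Q1=3.00, Q2=6.00; dissipated=1.000
Total dissipated: 1.333 μJ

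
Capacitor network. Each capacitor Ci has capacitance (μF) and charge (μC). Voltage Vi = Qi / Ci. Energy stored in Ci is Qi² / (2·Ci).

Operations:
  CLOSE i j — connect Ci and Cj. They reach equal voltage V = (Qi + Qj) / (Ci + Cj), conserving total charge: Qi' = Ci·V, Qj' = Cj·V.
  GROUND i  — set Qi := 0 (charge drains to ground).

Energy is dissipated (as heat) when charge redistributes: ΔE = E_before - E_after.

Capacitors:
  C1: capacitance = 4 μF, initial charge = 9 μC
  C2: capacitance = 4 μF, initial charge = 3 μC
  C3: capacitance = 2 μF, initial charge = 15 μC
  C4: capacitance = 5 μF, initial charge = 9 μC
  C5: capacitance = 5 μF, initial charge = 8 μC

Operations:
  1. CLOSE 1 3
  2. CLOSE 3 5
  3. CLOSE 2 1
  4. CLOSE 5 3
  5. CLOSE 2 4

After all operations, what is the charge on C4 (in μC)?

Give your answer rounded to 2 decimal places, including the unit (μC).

Answer: 10.28 μC

Derivation:
Initial: C1(4μF, Q=9μC, V=2.25V), C2(4μF, Q=3μC, V=0.75V), C3(2μF, Q=15μC, V=7.50V), C4(5μF, Q=9μC, V=1.80V), C5(5μF, Q=8μC, V=1.60V)
Op 1: CLOSE 1-3: Q_total=24.00, C_total=6.00, V=4.00; Q1=16.00, Q3=8.00; dissipated=18.375
Op 2: CLOSE 3-5: Q_total=16.00, C_total=7.00, V=2.29; Q3=4.57, Q5=11.43; dissipated=4.114
Op 3: CLOSE 2-1: Q_total=19.00, C_total=8.00, V=2.38; Q2=9.50, Q1=9.50; dissipated=10.562
Op 4: CLOSE 5-3: Q_total=16.00, C_total=7.00, V=2.29; Q5=11.43, Q3=4.57; dissipated=0.000
Op 5: CLOSE 2-4: Q_total=18.50, C_total=9.00, V=2.06; Q2=8.22, Q4=10.28; dissipated=0.367
Final charges: Q1=9.50, Q2=8.22, Q3=4.57, Q4=10.28, Q5=11.43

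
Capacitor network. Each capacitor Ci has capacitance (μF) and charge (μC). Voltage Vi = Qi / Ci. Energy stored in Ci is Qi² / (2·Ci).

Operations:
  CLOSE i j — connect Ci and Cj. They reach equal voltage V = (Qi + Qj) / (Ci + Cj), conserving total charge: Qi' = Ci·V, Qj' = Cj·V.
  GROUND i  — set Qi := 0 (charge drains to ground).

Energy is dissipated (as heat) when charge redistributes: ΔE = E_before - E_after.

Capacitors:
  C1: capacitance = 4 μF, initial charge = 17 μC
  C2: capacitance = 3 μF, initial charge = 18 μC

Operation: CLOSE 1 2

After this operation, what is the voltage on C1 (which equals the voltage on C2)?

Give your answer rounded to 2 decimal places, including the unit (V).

Initial: C1(4μF, Q=17μC, V=4.25V), C2(3μF, Q=18μC, V=6.00V)
Op 1: CLOSE 1-2: Q_total=35.00, C_total=7.00, V=5.00; Q1=20.00, Q2=15.00; dissipated=2.625

Answer: 5.00 V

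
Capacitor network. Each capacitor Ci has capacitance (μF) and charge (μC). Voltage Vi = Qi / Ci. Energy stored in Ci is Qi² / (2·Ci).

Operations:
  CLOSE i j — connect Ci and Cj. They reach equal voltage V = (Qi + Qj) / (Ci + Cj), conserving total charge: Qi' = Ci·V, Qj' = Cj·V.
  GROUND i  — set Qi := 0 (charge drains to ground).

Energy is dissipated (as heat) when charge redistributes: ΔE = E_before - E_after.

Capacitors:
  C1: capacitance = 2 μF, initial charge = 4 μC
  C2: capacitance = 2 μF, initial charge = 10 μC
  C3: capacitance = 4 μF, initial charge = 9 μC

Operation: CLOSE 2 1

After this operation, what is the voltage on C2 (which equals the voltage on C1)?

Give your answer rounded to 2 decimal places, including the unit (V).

Initial: C1(2μF, Q=4μC, V=2.00V), C2(2μF, Q=10μC, V=5.00V), C3(4μF, Q=9μC, V=2.25V)
Op 1: CLOSE 2-1: Q_total=14.00, C_total=4.00, V=3.50; Q2=7.00, Q1=7.00; dissipated=4.500

Answer: 3.50 V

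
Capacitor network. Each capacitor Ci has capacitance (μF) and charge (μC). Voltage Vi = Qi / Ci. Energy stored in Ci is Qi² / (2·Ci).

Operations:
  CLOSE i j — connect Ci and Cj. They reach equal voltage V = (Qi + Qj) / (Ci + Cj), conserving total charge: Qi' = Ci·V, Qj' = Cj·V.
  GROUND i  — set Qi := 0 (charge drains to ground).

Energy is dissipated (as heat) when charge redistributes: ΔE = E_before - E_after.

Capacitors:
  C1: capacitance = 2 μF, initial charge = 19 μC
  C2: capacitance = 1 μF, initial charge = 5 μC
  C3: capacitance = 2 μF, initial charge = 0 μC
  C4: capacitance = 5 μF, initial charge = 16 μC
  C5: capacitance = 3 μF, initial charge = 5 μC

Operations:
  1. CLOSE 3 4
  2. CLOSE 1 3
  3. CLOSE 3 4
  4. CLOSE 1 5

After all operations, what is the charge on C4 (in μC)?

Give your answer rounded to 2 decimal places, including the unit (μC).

Initial: C1(2μF, Q=19μC, V=9.50V), C2(1μF, Q=5μC, V=5.00V), C3(2μF, Q=0μC, V=0.00V), C4(5μF, Q=16μC, V=3.20V), C5(3μF, Q=5μC, V=1.67V)
Op 1: CLOSE 3-4: Q_total=16.00, C_total=7.00, V=2.29; Q3=4.57, Q4=11.43; dissipated=7.314
Op 2: CLOSE 1-3: Q_total=23.57, C_total=4.00, V=5.89; Q1=11.79, Q3=11.79; dissipated=26.023
Op 3: CLOSE 3-4: Q_total=23.21, C_total=7.00, V=3.32; Q3=6.63, Q4=16.58; dissipated=9.294
Op 4: CLOSE 1-5: Q_total=16.79, C_total=5.00, V=3.36; Q1=6.71, Q5=10.07; dissipated=10.716
Final charges: Q1=6.71, Q2=5.00, Q3=6.63, Q4=16.58, Q5=10.07

Answer: 16.58 μC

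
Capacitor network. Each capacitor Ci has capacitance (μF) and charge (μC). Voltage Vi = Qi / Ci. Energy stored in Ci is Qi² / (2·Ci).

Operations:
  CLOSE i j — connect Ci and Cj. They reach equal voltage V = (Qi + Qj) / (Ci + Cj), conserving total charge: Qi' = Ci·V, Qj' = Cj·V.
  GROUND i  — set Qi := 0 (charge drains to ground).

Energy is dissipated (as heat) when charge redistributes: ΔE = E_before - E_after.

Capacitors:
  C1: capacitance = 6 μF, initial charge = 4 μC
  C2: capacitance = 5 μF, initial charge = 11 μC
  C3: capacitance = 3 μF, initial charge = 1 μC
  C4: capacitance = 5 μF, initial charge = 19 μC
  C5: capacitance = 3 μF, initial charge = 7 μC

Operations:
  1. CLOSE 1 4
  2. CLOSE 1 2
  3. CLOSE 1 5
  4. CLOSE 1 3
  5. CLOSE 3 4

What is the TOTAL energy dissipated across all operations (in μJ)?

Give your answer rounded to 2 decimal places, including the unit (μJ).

Initial: C1(6μF, Q=4μC, V=0.67V), C2(5μF, Q=11μC, V=2.20V), C3(3μF, Q=1μC, V=0.33V), C4(5μF, Q=19μC, V=3.80V), C5(3μF, Q=7μC, V=2.33V)
Op 1: CLOSE 1-4: Q_total=23.00, C_total=11.00, V=2.09; Q1=12.55, Q4=10.45; dissipated=13.388
Op 2: CLOSE 1-2: Q_total=23.55, C_total=11.00, V=2.14; Q1=12.84, Q2=10.70; dissipated=0.016
Op 3: CLOSE 1-5: Q_total=19.84, C_total=9.00, V=2.20; Q1=13.23, Q5=6.61; dissipated=0.037
Op 4: CLOSE 1-3: Q_total=14.23, C_total=9.00, V=1.58; Q1=9.49, Q3=4.74; dissipated=3.502
Op 5: CLOSE 3-4: Q_total=15.20, C_total=8.00, V=1.90; Q3=5.70, Q4=9.50; dissipated=0.244
Total dissipated: 17.187 μJ

Answer: 17.19 μJ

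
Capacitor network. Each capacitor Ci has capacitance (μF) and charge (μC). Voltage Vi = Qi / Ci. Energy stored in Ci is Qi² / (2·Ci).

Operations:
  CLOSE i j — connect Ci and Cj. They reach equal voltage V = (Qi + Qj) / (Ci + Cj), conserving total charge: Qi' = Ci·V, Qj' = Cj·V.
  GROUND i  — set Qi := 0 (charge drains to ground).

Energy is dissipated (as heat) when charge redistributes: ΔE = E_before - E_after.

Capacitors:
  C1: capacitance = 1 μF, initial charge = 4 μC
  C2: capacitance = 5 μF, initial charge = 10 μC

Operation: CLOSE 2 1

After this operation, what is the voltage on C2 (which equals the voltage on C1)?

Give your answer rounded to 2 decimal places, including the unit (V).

Answer: 2.33 V

Derivation:
Initial: C1(1μF, Q=4μC, V=4.00V), C2(5μF, Q=10μC, V=2.00V)
Op 1: CLOSE 2-1: Q_total=14.00, C_total=6.00, V=2.33; Q2=11.67, Q1=2.33; dissipated=1.667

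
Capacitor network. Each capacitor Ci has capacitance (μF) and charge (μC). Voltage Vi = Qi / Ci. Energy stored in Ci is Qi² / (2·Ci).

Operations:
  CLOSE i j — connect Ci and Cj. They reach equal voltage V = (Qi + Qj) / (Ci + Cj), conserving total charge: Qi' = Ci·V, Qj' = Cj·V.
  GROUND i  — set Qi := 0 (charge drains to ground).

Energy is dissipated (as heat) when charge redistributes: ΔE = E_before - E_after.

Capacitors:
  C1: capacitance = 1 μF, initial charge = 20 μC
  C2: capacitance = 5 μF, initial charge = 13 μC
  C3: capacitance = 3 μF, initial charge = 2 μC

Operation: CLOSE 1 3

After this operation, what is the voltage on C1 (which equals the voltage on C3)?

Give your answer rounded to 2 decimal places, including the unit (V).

Answer: 5.50 V

Derivation:
Initial: C1(1μF, Q=20μC, V=20.00V), C2(5μF, Q=13μC, V=2.60V), C3(3μF, Q=2μC, V=0.67V)
Op 1: CLOSE 1-3: Q_total=22.00, C_total=4.00, V=5.50; Q1=5.50, Q3=16.50; dissipated=140.167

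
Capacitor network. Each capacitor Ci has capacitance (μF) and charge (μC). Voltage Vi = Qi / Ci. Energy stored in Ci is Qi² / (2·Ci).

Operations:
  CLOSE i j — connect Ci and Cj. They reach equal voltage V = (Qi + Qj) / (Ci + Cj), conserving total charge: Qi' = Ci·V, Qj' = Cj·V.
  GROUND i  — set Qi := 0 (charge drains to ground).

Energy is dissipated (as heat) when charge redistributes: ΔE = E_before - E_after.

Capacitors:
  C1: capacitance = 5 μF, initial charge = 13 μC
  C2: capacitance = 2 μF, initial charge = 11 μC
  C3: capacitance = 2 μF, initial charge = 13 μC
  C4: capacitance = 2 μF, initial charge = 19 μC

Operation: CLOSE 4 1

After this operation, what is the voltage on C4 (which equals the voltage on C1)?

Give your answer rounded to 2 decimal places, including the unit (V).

Answer: 4.57 V

Derivation:
Initial: C1(5μF, Q=13μC, V=2.60V), C2(2μF, Q=11μC, V=5.50V), C3(2μF, Q=13μC, V=6.50V), C4(2μF, Q=19μC, V=9.50V)
Op 1: CLOSE 4-1: Q_total=32.00, C_total=7.00, V=4.57; Q4=9.14, Q1=22.86; dissipated=34.007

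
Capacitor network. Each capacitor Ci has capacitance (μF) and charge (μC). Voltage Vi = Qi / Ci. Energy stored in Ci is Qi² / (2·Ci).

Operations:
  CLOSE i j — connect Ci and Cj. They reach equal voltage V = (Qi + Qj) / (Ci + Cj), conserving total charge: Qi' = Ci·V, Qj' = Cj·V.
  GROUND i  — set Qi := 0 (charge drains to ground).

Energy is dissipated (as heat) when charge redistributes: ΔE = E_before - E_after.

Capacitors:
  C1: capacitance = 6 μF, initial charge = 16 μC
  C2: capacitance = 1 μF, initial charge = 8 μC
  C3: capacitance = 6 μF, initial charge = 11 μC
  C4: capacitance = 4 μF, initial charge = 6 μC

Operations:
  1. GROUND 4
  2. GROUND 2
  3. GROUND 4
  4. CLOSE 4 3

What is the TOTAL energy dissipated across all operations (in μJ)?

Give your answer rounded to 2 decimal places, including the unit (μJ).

Initial: C1(6μF, Q=16μC, V=2.67V), C2(1μF, Q=8μC, V=8.00V), C3(6μF, Q=11μC, V=1.83V), C4(4μF, Q=6μC, V=1.50V)
Op 1: GROUND 4: Q4=0; energy lost=4.500
Op 2: GROUND 2: Q2=0; energy lost=32.000
Op 3: GROUND 4: Q4=0; energy lost=0.000
Op 4: CLOSE 4-3: Q_total=11.00, C_total=10.00, V=1.10; Q4=4.40, Q3=6.60; dissipated=4.033
Total dissipated: 40.533 μJ

Answer: 40.53 μJ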